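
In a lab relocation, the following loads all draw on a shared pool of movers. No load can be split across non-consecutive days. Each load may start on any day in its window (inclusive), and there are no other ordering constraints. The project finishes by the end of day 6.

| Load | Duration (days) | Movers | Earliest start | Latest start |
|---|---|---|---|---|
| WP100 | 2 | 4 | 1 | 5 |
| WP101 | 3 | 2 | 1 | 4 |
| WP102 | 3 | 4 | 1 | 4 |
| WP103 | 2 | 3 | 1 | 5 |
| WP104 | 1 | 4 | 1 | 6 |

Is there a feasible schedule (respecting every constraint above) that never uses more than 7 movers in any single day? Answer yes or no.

Schedule WP100@1, WP101@1, WP102@3, WP103@4, WP104@6: d1:6  d2:6  d3:6  d4:7  d5:7  d6:4 — peak 7 ≤ 7.

yes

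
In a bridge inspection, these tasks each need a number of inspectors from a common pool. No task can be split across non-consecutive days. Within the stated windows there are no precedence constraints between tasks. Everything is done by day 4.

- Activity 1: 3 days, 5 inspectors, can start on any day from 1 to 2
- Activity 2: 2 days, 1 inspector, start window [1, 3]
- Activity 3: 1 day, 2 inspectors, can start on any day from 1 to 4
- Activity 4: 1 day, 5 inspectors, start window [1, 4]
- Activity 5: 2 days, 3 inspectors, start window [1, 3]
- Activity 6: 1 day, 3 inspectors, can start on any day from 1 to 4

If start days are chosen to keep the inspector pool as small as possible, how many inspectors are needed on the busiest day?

Early-start (Activity 1@1, Activity 2@1, Activity 3@1, Activity 4@1, Activity 5@1, Activity 6@1) gives peak 19: d1:19  d2:9  d3:5  d4:0.
Shift Activity 4→4, Activity 5→2, Activity 6→4.
Schedule Activity 1@1, Activity 2@1, Activity 3@1, Activity 4@4, Activity 5@2, Activity 6@4: d1:8  d2:9  d3:8  d4:8 — peak 9.
Total inspector-days = 33 over 4 days ⇒ peak ≥ ⌈33/4⌉ = 9, so 9 is optimal.

9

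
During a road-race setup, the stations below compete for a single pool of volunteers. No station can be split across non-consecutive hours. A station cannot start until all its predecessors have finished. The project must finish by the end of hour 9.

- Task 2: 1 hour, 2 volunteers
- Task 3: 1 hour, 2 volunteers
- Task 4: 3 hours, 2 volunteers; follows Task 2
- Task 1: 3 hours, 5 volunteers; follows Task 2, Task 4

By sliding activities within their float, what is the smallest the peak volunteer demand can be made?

Schedule Task 2@1, Task 3@1, Task 4@2, Task 1@5: h1:4  h2:2  h3:2  h4:2  h5:5  h6:5  h7:5  h8:0  h9:0 — peak 5.

5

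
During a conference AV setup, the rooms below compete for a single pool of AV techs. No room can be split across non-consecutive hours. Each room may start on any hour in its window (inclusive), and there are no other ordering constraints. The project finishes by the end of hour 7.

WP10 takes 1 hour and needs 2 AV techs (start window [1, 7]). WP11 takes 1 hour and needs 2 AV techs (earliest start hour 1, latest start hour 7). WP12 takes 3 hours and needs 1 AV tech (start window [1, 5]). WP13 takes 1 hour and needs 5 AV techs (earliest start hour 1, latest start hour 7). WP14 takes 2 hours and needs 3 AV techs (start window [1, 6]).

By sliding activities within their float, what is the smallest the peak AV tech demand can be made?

Early-start (WP10@1, WP11@1, WP12@1, WP13@1, WP14@1) gives peak 13: h1:13  h2:4  h3:1  h4:0  h5:0  h6:0  h7:0.
Shift WP13→4, WP14→2.
Schedule WP10@1, WP11@1, WP12@1, WP13@4, WP14@2: h1:5  h2:4  h3:4  h4:5  h5:0  h6:0  h7:0 — peak 5.

5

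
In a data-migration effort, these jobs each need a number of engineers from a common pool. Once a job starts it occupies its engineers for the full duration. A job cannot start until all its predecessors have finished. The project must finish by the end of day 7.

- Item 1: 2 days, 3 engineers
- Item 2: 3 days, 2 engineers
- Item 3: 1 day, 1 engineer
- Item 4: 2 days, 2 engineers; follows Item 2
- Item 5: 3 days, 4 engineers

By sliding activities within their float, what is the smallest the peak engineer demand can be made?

Early-start (Item 1@1, Item 2@1, Item 3@1, Item 4@4, Item 5@1) gives peak 10: d1:10  d2:9  d3:6  d4:2  d5:2  d6:0  d7:0.
Shift Item 5→3.
Schedule Item 1@1, Item 2@1, Item 3@1, Item 4@4, Item 5@3: d1:6  d2:5  d3:6  d4:6  d5:6  d6:0  d7:0 — peak 6.

6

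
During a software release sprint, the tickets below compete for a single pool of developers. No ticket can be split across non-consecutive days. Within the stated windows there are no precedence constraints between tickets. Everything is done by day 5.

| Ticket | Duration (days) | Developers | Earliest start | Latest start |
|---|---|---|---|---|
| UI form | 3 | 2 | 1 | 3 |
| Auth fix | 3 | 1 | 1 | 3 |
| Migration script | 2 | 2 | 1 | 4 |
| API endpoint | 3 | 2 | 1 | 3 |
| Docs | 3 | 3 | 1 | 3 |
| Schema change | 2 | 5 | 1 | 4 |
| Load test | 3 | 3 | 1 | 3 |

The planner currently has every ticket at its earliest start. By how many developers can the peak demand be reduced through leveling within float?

7

Early-start peak: d1:18  d2:18  d3:11  d4:0  d5:0 ⇒ 18.
Leveled (UI form@1, Auth fix@1, Migration script@1, API endpoint@1, Docs@1, Schema change@4, Load test@3): d1:10  d2:10  d3:11  d4:8  d5:8 ⇒ 11.
Reduction 18 − 11 = 7.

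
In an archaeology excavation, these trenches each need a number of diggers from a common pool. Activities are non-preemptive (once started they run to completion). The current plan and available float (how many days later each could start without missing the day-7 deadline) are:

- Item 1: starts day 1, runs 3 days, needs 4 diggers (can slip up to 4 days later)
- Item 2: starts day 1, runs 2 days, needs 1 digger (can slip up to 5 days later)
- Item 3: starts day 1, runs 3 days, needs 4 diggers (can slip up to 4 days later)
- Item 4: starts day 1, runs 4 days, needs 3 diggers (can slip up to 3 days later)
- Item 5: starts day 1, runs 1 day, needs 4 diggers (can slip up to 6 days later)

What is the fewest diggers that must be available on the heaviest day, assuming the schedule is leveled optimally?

Early-start (Item 1@1, Item 2@1, Item 3@1, Item 4@1, Item 5@1) gives peak 16: d1:16  d2:12  d3:11  d4:3  d5:0  d6:0  d7:0.
Shift Item 3→4, Item 4→3, Item 5→7.
Schedule Item 1@1, Item 2@1, Item 3@4, Item 4@3, Item 5@7: d1:5  d2:5  d3:7  d4:7  d5:7  d6:7  d7:4 — peak 7.

7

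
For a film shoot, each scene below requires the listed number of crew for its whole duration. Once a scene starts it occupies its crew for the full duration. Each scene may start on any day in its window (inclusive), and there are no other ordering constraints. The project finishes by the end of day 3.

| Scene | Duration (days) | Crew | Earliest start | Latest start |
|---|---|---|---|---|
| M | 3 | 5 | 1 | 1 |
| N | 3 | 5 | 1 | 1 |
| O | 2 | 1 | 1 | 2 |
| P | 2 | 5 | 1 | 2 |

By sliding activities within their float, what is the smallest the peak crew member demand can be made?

Schedule M@1, N@1, O@1, P@1: d1:16  d2:16  d3:10 — peak 16.
No arrangement of the 4 feasible schedules does better.

16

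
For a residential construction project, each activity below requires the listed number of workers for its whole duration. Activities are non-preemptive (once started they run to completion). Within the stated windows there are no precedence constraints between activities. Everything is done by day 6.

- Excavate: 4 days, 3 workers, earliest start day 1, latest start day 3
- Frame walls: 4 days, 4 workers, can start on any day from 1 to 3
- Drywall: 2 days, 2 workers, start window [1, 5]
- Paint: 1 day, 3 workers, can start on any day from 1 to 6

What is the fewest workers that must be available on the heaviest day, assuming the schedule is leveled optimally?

7

Early-start (Excavate@1, Frame walls@1, Drywall@1, Paint@1) gives peak 12: d1:12  d2:9  d3:7  d4:7  d5:0  d6:0.
Shift Drywall→5, Paint→5.
Schedule Excavate@1, Frame walls@1, Drywall@5, Paint@5: d1:7  d2:7  d3:7  d4:7  d5:5  d6:2 — peak 7.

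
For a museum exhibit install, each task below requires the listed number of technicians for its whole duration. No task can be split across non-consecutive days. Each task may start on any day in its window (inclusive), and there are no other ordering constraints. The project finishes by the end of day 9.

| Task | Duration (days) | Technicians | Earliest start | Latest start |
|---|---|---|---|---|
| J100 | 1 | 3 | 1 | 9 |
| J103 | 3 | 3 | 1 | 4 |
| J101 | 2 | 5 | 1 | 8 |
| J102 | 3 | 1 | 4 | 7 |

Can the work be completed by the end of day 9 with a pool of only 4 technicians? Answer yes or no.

no

The minimum achievable peak is 5; 4 < 5, so no feasible schedule stays within the cap.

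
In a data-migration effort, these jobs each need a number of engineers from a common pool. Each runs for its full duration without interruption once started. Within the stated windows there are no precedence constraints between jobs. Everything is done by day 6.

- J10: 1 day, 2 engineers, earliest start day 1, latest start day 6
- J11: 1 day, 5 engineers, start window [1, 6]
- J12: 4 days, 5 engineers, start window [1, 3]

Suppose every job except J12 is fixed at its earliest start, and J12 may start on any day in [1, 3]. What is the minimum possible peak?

J12@1: d1:12  d2:5  d3:5  d4:5  d5:0  d6:0 → peak 12
J12@2: d1:7  d2:5  d3:5  d4:5  d5:5  d6:0 → peak 7
J12@3: d1:7  d2:0  d3:5  d4:5  d5:5  d6:5 → peak 7
Best is J12@2, peak 7.

7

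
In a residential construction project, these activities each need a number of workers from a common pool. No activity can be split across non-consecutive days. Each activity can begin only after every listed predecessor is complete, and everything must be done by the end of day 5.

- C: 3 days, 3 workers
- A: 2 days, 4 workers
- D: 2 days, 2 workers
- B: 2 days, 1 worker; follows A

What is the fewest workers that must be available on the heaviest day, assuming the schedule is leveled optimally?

Early-start (C@1, A@1, D@1, B@3) gives peak 9: d1:9  d2:9  d3:4  d4:1  d5:0.
Shift C→3.
Schedule C@3, A@1, D@1, B@3: d1:6  d2:6  d3:4  d4:4  d5:3 — peak 6.

6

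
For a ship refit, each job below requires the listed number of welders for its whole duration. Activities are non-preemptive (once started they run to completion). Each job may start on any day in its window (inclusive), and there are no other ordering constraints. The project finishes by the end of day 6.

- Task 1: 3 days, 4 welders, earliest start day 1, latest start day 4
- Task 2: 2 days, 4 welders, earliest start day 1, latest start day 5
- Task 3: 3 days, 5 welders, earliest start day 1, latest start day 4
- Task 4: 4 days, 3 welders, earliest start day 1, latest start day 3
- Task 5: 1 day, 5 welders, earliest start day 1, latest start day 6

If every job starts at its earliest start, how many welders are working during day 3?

At early start, day 3 has: Task 1, Task 3, Task 4.
Demand: 4 + 5 + 3 = 12.

12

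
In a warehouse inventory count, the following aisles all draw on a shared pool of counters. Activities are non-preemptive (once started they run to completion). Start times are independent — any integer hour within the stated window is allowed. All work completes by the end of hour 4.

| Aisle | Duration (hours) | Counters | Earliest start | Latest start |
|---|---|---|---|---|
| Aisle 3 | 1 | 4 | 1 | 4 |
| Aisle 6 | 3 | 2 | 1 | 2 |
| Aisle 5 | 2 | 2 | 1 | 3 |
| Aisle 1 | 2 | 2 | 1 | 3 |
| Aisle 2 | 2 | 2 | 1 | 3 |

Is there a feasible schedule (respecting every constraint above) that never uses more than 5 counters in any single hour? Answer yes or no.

no

Total counter-hours = 22; over 4 hours the average is 22/4 > 5, so some hour must exceed 5.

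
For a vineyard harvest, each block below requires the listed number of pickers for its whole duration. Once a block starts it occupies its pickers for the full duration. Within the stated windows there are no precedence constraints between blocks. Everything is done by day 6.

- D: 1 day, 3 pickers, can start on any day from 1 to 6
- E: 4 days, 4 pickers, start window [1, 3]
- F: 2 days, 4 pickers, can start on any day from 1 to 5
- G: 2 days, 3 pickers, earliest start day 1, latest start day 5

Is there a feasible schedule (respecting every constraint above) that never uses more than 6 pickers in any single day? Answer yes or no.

The minimum achievable peak is 7; 6 < 7, so no feasible schedule stays within the cap.

no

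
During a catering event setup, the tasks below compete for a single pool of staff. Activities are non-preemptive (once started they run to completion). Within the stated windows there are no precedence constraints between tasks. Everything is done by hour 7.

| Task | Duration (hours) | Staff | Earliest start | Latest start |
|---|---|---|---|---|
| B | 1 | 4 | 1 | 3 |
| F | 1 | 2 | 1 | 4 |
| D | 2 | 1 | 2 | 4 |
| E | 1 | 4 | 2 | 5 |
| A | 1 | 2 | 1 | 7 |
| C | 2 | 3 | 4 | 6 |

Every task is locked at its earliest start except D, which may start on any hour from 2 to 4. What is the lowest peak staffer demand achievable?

D@2: h1:8  h2:5  h3:1  h4:3  h5:3  h6:0  h7:0 → peak 8
D@3: h1:8  h2:4  h3:1  h4:4  h5:3  h6:0  h7:0 → peak 8
D@4: h1:8  h2:4  h3:0  h4:4  h5:4  h6:0  h7:0 → peak 8
Best is D@2, peak 8.

8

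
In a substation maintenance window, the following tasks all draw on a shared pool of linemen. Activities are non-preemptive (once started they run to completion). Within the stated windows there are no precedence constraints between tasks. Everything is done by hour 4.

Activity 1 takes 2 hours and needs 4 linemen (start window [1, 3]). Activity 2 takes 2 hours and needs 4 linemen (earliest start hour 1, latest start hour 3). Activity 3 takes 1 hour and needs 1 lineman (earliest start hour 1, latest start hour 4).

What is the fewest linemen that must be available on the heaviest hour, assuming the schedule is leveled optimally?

Early-start (Activity 1@1, Activity 2@1, Activity 3@1) gives peak 9: h1:9  h2:8  h3:0  h4:0.
Shift Activity 2→3.
Schedule Activity 1@1, Activity 2@3, Activity 3@1: h1:5  h2:4  h3:4  h4:4 — peak 5.
Total lineman-hours = 17 over 4 hours ⇒ peak ≥ ⌈17/4⌉ = 5, so 5 is optimal.

5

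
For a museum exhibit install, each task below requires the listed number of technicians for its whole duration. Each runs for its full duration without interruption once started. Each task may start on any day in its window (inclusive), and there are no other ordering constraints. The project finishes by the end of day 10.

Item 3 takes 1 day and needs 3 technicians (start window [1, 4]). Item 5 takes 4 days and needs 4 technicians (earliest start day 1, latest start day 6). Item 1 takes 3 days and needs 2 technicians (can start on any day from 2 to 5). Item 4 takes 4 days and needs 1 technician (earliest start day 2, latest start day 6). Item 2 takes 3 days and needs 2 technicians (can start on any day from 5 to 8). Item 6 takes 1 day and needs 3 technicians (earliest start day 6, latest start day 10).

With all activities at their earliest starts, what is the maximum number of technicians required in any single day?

Early-start schedule: Item 3@1, Item 5@1, Item 1@2, Item 4@2, Item 2@5, Item 6@6.
Load per day: day 1: 7, day 2: 7, day 3: 7, day 4: 7, day 5: 3, day 6: 5, day 7: 2, day 8: 0, day 9: 0, day 10: 0.
Peak is 7.

7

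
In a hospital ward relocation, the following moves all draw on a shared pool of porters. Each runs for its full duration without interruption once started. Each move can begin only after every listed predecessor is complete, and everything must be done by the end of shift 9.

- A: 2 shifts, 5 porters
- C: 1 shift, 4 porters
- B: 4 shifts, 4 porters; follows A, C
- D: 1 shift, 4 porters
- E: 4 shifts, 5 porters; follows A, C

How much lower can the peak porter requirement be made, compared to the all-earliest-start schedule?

4

Early-start peak: s1:13  s2:5  s3:9  s4:9  s5:9  s6:9  s7:0  s8:0  s9:0 ⇒ 13.
Leveled (A@1, C@1, B@3, D@2, E@3): s1:9  s2:9  s3:9  s4:9  s5:9  s6:9  s7:0  s8:0  s9:0 ⇒ 9.
Reduction 13 − 9 = 4.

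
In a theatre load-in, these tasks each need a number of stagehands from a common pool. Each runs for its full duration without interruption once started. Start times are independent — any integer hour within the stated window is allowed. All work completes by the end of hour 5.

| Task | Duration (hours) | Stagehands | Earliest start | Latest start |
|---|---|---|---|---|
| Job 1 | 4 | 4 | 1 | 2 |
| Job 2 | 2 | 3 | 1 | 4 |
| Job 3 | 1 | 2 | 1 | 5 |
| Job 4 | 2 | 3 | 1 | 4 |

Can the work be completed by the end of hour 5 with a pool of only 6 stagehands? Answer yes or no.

no

The minimum achievable peak is 7; 6 < 7, so no feasible schedule stays within the cap.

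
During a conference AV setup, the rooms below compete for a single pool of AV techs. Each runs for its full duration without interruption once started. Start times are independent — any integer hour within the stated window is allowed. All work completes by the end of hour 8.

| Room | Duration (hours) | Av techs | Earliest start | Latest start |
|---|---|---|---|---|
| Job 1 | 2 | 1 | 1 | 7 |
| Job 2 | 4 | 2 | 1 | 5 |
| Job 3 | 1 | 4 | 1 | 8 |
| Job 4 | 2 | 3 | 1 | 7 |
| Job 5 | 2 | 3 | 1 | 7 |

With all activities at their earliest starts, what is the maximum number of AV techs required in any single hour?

13

Early-start schedule: Job 1@1, Job 2@1, Job 3@1, Job 4@1, Job 5@1.
Load per hour: hour 1: 13, hour 2: 9, hour 3: 2, hour 4: 2, hour 5: 0, hour 6: 0, hour 7: 0, hour 8: 0.
Peak is 13.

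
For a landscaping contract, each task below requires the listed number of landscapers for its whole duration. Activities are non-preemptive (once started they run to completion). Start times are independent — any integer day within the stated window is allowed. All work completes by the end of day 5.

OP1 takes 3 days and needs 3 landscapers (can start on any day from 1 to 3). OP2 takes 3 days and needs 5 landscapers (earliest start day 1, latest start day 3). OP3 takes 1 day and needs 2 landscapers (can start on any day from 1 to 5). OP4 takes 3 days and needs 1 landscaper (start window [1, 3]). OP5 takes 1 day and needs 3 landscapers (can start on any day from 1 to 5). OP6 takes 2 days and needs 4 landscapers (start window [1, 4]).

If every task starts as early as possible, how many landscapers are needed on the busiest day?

Early-start schedule: OP1@1, OP2@1, OP3@1, OP4@1, OP5@1, OP6@1.
Load per day: day 1: 18, day 2: 13, day 3: 9, day 4: 0, day 5: 0.
Peak is 18.

18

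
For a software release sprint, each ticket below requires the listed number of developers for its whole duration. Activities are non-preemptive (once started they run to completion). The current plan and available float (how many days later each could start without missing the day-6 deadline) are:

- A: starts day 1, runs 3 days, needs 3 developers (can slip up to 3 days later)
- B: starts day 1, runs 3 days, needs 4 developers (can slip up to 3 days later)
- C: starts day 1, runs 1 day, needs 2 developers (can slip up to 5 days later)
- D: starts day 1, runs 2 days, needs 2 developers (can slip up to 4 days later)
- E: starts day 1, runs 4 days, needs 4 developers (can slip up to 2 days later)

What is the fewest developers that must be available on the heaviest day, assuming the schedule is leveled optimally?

8

Early-start (A@1, B@1, C@1, D@1, E@1) gives peak 15: d1:15  d2:13  d3:11  d4:4  d5:0  d6:0.
Shift B→4, E→3.
Schedule A@1, B@4, C@1, D@1, E@3: d1:7  d2:5  d3:7  d4:8  d5:8  d6:8 — peak 8.
Total developer-days = 43 over 6 days ⇒ peak ≥ ⌈43/6⌉ = 8, so 8 is optimal.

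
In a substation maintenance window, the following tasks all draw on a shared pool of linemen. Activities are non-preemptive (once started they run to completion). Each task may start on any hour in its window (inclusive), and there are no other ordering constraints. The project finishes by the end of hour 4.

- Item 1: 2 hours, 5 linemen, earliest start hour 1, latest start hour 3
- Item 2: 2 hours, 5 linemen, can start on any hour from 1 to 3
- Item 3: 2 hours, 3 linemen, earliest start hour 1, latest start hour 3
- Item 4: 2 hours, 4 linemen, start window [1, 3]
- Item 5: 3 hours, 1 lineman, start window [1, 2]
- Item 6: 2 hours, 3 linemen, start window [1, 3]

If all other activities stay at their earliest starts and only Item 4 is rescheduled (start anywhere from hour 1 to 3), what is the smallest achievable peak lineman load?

Item 4@1: h1:21  h2:21  h3:1  h4:0 → peak 21
Item 4@2: h1:17  h2:21  h3:5  h4:0 → peak 21
Item 4@3: h1:17  h2:17  h3:5  h4:4 → peak 17
Best is Item 4@3, peak 17.

17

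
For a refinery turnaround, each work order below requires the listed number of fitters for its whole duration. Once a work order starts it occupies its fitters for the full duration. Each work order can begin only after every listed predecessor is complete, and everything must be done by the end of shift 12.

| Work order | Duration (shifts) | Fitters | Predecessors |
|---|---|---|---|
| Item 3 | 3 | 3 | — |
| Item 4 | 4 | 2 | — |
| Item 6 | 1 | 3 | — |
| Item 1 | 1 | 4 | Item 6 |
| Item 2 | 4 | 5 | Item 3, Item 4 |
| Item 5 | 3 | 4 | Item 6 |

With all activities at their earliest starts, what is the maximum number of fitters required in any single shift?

Early-start schedule: Item 3@1, Item 4@1, Item 6@1, Item 1@2, Item 2@5, Item 5@2.
Load per shift: shift 1: 8, shift 2: 13, shift 3: 9, shift 4: 6, shift 5: 5, shift 6: 5, shift 7: 5, shift 8: 5, shift 9: 0, shift 10: 0, shift 11: 0, shift 12: 0.
Peak is 13.

13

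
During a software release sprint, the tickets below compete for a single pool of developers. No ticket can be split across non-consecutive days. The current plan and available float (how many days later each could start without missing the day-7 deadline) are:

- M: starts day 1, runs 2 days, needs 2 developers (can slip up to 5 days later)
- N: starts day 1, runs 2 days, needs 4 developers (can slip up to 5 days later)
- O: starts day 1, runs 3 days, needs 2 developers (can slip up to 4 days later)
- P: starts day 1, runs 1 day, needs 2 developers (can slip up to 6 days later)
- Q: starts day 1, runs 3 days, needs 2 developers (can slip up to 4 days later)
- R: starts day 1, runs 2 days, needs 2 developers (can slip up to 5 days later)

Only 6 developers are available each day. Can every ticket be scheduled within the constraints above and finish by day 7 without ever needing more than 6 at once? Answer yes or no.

yes

Schedule M@1, N@1, O@3, P@3, Q@3, R@4: d1:6  d2:6  d3:6  d4:6  d5:6  d6:0  d7:0 — peak 6 ≤ 6.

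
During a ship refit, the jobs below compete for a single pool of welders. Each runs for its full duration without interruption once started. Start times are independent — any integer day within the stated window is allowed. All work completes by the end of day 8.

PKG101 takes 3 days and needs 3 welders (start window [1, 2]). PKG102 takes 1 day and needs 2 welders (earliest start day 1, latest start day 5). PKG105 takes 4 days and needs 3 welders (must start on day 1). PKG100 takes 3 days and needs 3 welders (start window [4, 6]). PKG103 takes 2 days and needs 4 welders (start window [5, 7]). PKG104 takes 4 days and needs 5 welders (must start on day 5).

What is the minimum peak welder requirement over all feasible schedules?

Early-start (PKG101@1, PKG102@1, PKG105@1, PKG100@4, PKG103@5, PKG104@5) gives peak 12: d1:8  d2:6  d3:6  d4:6  d5:12  d6:12  d7:5  d8:5.
Shift PKG103→7.
Schedule PKG101@1, PKG102@1, PKG105@1, PKG100@4, PKG103@7, PKG104@5: d1:8  d2:6  d3:6  d4:6  d5:8  d6:8  d7:9  d8:9 — peak 9.

9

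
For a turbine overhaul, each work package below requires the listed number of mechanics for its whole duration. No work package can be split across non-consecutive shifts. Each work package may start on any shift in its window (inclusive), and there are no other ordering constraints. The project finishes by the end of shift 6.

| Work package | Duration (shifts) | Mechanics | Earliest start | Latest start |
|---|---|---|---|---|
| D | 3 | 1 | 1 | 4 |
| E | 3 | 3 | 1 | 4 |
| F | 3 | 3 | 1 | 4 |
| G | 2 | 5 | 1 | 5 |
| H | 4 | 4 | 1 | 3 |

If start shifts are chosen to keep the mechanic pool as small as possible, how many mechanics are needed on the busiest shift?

8

Early-start (D@1, E@1, F@1, G@1, H@1) gives peak 16: s1:16  s2:16  s3:11  s4:4  s5:0  s6:0.
Shift F→4, G→5.
Schedule D@1, E@1, F@4, G@5, H@1: s1:8  s2:8  s3:8  s4:7  s5:8  s6:8 — peak 8.
Total mechanic-shifts = 47 over 6 shifts ⇒ peak ≥ ⌈47/6⌉ = 8, so 8 is optimal.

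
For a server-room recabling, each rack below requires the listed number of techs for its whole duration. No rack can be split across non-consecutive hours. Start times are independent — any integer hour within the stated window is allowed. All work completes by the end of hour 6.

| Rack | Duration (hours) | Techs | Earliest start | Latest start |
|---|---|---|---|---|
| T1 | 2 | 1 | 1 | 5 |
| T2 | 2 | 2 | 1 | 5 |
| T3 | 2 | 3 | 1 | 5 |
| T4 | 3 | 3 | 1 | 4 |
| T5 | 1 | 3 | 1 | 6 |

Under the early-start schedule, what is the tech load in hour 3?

3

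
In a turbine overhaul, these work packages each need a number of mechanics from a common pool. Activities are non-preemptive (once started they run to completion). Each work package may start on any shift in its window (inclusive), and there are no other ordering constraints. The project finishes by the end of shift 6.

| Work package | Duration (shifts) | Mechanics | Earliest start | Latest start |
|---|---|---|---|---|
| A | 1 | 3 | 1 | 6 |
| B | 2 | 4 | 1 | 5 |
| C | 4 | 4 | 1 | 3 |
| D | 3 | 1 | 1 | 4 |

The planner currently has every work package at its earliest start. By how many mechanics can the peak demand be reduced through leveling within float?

Early-start peak: s1:12  s2:9  s3:5  s4:4  s5:0  s6:0 ⇒ 12.
Leveled (A@1, B@1, C@3, D@2): s1:7  s2:5  s3:5  s4:5  s5:4  s6:4 ⇒ 7.
Reduction 12 − 7 = 5.

5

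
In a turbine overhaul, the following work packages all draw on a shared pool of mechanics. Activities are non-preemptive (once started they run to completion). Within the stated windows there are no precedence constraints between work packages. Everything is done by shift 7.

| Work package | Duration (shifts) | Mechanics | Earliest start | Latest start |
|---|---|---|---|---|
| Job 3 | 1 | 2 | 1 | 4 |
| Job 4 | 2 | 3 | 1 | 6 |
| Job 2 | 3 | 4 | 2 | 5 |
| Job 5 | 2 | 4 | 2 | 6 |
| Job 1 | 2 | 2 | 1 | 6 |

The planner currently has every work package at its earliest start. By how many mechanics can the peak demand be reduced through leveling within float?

7

Early-start peak: s1:7  s2:13  s3:8  s4:4  s5:0  s6:0  s7:0 ⇒ 13.
Leveled (Job 3@1, Job 4@1, Job 2@3, Job 5@6, Job 1@2): s1:5  s2:5  s3:6  s4:4  s5:4  s6:4  s7:4 ⇒ 6.
Reduction 13 − 6 = 7.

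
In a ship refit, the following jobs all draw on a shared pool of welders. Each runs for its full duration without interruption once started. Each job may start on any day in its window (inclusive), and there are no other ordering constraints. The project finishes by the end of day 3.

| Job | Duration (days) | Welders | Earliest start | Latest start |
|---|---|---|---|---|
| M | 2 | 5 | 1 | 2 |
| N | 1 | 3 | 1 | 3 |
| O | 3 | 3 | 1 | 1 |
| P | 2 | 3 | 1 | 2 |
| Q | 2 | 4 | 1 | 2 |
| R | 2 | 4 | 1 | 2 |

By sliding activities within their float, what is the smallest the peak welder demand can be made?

19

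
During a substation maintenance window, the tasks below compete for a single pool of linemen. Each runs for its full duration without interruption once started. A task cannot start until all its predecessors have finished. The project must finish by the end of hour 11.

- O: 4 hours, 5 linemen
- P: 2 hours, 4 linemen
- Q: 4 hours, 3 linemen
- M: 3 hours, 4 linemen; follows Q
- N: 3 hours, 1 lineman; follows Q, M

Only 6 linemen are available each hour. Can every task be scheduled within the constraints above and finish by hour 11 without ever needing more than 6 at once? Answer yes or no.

no

The minimum achievable peak is 7; 6 < 7, so no feasible schedule stays within the cap.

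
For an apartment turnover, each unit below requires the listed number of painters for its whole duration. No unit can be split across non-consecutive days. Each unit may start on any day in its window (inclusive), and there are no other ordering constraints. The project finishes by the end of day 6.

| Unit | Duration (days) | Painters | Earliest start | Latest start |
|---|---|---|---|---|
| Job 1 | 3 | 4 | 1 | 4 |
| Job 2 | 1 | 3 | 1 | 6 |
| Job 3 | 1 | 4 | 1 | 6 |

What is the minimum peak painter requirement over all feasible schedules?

Early-start (Job 1@1, Job 2@1, Job 3@1) gives peak 11: d1:11  d2:4  d3:4  d4:0  d5:0  d6:0.
Shift Job 2→4, Job 3→5.
Schedule Job 1@1, Job 2@4, Job 3@5: d1:4  d2:4  d3:4  d4:3  d5:4  d6:0 — peak 4.
Total painter-days = 19 over 6 days ⇒ peak ≥ ⌈19/6⌉ = 4, so 4 is optimal.

4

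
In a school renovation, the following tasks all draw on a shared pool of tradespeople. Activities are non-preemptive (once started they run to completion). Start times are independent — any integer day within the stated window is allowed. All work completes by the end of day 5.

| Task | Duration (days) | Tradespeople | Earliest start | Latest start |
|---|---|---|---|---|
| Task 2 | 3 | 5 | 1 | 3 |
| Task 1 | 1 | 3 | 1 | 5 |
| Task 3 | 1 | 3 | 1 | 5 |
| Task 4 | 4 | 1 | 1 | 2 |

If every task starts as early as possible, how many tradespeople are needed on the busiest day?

12

Early-start schedule: Task 2@1, Task 1@1, Task 3@1, Task 4@1.
Load per day: day 1: 12, day 2: 6, day 3: 6, day 4: 1, day 5: 0.
Peak is 12.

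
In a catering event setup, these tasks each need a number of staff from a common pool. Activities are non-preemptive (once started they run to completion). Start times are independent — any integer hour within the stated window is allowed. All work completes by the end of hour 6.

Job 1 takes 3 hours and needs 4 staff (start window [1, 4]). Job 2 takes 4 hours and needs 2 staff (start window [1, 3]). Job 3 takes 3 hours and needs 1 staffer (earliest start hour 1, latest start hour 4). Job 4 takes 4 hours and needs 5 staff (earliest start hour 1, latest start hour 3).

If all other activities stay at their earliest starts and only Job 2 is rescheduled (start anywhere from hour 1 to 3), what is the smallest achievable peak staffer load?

Job 2@1: h1:12  h2:12  h3:12  h4:7  h5:0  h6:0 → peak 12
Job 2@2: h1:10  h2:12  h3:12  h4:7  h5:2  h6:0 → peak 12
Job 2@3: h1:10  h2:10  h3:12  h4:7  h5:2  h6:2 → peak 12
Best is Job 2@1, peak 12.

12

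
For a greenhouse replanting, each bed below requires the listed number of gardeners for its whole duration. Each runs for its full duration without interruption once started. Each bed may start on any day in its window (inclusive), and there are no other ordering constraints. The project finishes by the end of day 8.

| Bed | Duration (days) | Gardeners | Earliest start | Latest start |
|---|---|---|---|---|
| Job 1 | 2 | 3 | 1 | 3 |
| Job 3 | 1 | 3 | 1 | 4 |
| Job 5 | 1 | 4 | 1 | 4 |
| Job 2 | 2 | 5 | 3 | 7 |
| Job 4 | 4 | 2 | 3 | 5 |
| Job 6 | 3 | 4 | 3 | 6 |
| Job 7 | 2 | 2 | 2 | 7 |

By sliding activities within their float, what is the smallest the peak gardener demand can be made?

Early-start (Job 1@1, Job 3@1, Job 5@1, Job 2@3, Job 4@3, Job 6@3, Job 7@2) gives peak 13: d1:10  d2:5  d3:13  d4:11  d5:6  d6:2  d7:0  d8:0.
Shift Job 5→2, Job 6→5, Job 7→7.
Schedule Job 1@1, Job 3@1, Job 5@2, Job 2@3, Job 4@3, Job 6@5, Job 7@7: d1:6  d2:7  d3:7  d4:7  d5:6  d6:6  d7:6  d8:2 — peak 7.

7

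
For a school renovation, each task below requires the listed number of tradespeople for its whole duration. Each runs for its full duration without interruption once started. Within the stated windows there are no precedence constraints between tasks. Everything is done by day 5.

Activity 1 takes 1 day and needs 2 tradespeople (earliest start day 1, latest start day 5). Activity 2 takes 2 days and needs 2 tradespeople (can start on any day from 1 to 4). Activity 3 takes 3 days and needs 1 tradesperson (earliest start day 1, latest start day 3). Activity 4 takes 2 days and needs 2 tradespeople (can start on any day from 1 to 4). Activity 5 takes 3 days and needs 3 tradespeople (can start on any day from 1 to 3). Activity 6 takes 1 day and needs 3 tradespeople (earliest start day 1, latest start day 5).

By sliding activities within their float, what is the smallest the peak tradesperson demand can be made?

6

Early-start (Activity 1@1, Activity 2@1, Activity 3@1, Activity 4@1, Activity 5@1, Activity 6@1) gives peak 13: d1:13  d2:8  d3:4  d4:0  d5:0.
Shift Activity 4→2, Activity 5→3, Activity 6→4.
Schedule Activity 1@1, Activity 2@1, Activity 3@1, Activity 4@2, Activity 5@3, Activity 6@4: d1:5  d2:5  d3:6  d4:6  d5:3 — peak 6.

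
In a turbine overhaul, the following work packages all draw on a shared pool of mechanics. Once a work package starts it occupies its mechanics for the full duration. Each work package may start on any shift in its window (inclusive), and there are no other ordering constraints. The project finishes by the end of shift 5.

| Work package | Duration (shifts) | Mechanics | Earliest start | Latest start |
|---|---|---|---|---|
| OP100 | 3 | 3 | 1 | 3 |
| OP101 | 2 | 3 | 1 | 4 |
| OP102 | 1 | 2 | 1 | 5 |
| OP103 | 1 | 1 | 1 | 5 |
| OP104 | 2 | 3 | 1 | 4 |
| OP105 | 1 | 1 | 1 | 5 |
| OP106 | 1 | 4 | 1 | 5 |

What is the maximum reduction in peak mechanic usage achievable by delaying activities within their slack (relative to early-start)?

11

Early-start peak: s1:17  s2:9  s3:3  s4:0  s5:0 ⇒ 17.
Leveled (OP100@1, OP101@1, OP102@4, OP103@4, OP104@3, OP105@5, OP106@5): s1:6  s2:6  s3:6  s4:6  s5:5 ⇒ 6.
Reduction 17 − 6 = 11.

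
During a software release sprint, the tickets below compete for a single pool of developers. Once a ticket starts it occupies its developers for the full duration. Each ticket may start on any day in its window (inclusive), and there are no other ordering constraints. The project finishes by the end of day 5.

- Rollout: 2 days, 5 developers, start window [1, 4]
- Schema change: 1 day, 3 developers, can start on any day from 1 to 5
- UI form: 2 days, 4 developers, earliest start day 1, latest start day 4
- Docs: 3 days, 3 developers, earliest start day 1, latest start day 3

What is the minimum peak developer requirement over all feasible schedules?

7

Early-start (Rollout@1, Schema change@1, UI form@1, Docs@1) gives peak 15: d1:15  d2:12  d3:3  d4:0  d5:0.
Shift Schema change→3, UI form→4, Docs→3.
Schedule Rollout@1, Schema change@3, UI form@4, Docs@3: d1:5  d2:5  d3:6  d4:7  d5:7 — peak 7.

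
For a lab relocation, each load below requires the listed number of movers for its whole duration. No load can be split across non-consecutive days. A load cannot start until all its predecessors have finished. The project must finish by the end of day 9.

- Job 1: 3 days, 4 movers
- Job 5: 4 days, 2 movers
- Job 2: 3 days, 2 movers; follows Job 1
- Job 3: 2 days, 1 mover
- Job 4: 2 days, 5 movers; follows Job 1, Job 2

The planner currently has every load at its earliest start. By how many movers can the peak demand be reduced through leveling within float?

Early-start peak: d1:7  d2:7  d3:6  d4:4  d5:2  d6:2  d7:5  d8:5  d9:0 ⇒ 7.
Leveled (Job 1@1, Job 5@4, Job 2@4, Job 3@1, Job 4@8): d1:5  d2:5  d3:4  d4:4  d5:4  d6:4  d7:2  d8:5  d9:5 ⇒ 5.
Reduction 7 − 5 = 2.

2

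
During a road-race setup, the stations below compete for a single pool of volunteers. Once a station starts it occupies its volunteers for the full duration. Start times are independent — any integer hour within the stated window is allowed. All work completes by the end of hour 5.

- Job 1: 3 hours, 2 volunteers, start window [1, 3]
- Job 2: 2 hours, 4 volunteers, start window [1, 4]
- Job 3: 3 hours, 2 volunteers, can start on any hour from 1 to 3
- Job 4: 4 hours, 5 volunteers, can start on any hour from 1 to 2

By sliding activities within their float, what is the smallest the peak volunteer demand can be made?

9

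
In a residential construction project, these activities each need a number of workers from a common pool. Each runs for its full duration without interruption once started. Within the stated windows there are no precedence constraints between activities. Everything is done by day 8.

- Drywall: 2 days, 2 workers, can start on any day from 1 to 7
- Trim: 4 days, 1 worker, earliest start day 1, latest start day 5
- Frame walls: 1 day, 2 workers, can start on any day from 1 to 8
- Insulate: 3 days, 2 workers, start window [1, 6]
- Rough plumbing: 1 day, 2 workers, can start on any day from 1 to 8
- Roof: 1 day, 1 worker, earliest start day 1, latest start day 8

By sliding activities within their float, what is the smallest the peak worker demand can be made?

Early-start (Drywall@1, Trim@1, Frame walls@1, Insulate@1, Rough plumbing@1, Roof@1) gives peak 10: d1:10  d2:5  d3:3  d4:1  d5:0  d6:0  d7:0  d8:0.
Shift Frame walls→3, Insulate→4, Rough plumbing→7, Roof→5.
Schedule Drywall@1, Trim@1, Frame walls@3, Insulate@4, Rough plumbing@7, Roof@5: d1:3  d2:3  d3:3  d4:3  d5:3  d6:2  d7:2  d8:0 — peak 3.
Total worker-days = 19 over 8 days ⇒ peak ≥ ⌈19/8⌉ = 3, so 3 is optimal.

3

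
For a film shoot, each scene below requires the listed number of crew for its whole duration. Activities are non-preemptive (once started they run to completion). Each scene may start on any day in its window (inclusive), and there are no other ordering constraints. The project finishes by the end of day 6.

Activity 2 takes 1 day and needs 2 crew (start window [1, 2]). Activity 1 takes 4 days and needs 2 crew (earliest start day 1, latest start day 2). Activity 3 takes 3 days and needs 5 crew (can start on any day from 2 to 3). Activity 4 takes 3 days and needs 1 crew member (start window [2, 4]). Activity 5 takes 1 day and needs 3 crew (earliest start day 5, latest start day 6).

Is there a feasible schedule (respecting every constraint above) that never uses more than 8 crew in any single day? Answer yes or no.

Schedule Activity 2@1, Activity 1@1, Activity 3@2, Activity 4@2, Activity 5@5: d1:4  d2:8  d3:8  d4:8  d5:3  d6:0 — peak 8 ≤ 8.

yes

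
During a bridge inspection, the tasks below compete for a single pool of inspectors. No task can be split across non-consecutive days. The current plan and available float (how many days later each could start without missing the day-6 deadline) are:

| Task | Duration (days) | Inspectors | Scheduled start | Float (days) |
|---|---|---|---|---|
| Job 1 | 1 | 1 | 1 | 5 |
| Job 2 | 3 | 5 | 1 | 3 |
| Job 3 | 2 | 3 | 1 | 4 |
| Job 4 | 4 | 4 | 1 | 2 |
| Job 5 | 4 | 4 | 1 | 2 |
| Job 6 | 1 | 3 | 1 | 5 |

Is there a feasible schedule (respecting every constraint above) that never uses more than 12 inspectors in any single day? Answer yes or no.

The minimum achievable peak is 13; 12 < 13, so no feasible schedule stays within the cap.

no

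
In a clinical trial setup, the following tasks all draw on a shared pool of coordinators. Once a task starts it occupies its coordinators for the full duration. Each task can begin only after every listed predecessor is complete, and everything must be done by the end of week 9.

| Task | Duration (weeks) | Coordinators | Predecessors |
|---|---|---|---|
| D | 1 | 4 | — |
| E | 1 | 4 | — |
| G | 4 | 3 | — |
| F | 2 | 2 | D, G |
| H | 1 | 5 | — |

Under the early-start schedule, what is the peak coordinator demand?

Early-start schedule: D@1, E@1, G@1, F@5, H@1.
Load per week: week 1: 16, week 2: 3, week 3: 3, week 4: 3, week 5: 2, week 6: 2, week 7: 0, week 8: 0, week 9: 0.
Peak is 16.

16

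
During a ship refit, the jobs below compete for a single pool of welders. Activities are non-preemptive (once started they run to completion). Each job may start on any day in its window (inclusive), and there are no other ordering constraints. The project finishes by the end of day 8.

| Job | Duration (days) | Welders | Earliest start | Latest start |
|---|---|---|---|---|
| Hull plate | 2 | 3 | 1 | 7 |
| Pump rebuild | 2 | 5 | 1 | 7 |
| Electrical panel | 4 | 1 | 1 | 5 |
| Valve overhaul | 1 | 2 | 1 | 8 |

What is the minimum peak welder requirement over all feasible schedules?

5

Early-start (Hull plate@1, Pump rebuild@1, Electrical panel@1, Valve overhaul@1) gives peak 11: d1:11  d2:9  d3:1  d4:1  d5:0  d6:0  d7:0  d8:0.
Shift Pump rebuild→3, Electrical panel→5.
Schedule Hull plate@1, Pump rebuild@3, Electrical panel@5, Valve overhaul@1: d1:5  d2:3  d3:5  d4:5  d5:1  d6:1  d7:1  d8:1 — peak 5.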